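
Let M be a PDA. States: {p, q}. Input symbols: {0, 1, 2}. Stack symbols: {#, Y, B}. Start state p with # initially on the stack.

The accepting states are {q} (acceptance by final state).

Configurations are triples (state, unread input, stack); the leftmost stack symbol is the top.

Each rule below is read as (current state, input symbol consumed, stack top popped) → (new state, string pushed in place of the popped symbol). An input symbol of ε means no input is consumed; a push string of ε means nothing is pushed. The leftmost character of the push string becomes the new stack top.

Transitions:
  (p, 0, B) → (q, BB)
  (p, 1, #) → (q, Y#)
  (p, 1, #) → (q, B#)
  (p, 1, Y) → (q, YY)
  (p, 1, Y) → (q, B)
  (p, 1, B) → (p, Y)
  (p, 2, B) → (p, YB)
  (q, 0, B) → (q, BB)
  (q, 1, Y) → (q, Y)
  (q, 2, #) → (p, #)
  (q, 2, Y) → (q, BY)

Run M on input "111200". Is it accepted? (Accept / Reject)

One accepting computation: (p, 111200, #) ⊢ (q, 11200, Y#) ⊢ (q, 1200, Y#) ⊢ (q, 200, Y#) ⊢ (q, 00, BY#) ⊢ (q, 0, BBY#) ⊢ (q, ε, BBBY#)
All input consumed and state q ∈ F.

Accept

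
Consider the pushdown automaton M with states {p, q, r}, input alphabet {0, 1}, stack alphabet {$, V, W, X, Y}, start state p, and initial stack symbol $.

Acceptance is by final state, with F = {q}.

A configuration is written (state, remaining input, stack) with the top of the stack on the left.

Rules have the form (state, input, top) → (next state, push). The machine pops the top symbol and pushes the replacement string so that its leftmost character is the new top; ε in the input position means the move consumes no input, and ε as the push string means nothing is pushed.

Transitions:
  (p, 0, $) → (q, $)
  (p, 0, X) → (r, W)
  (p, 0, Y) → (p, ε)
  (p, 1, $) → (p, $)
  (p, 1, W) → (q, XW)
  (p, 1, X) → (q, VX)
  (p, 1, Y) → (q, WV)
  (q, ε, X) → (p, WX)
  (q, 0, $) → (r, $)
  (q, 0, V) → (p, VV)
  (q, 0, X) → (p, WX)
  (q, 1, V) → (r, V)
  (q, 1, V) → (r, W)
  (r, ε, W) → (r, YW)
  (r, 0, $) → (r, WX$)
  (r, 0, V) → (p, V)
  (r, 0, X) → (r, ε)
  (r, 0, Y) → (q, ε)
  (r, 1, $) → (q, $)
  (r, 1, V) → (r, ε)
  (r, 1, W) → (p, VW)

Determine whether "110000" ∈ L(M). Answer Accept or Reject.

Accept

One accepting computation: (p, 110000, $) ⊢ (p, 10000, $) ⊢ (p, 0000, $) ⊢ (q, 000, $) ⊢ (r, 00, $) ⊢ (r, 0, WX$) ⊢ (r, 0, YWX$) ⊢ (q, ε, WX$)
All input consumed and state q ∈ F.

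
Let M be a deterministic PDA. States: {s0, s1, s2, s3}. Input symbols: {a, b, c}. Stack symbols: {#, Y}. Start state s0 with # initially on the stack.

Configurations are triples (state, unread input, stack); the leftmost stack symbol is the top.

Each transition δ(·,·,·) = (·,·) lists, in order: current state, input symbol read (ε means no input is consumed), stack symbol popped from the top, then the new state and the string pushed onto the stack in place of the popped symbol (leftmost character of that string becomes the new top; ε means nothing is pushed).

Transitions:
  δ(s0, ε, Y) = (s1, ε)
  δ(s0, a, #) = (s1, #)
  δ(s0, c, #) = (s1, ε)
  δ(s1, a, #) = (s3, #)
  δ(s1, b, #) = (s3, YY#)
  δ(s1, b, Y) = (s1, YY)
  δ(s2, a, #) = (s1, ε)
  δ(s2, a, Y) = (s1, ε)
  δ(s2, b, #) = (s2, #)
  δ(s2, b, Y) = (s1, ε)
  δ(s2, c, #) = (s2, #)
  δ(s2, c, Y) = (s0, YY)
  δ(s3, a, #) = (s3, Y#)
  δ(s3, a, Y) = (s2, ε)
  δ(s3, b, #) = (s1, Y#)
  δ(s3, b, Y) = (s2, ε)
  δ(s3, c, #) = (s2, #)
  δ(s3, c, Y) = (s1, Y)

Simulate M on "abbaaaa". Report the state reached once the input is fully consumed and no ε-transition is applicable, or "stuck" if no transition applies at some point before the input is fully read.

(s0, abbaaaa, #)
  read a, top #: go to s1, push # → (s1, bbaaaa, #)
  read b, top #: go to s3, push YY# → (s3, baaaa, YY#)
  read b, top Y: go to s2, push ε → (s2, aaaa, Y#)
  read a, top Y: go to s1, push ε → (s1, aaa, #)
  read a, top #: go to s3, push # → (s3, aa, #)
  read a, top #: go to s3, push Y# → (s3, a, Y#)
  read a, top Y: go to s2, push ε → (s2, ε, #)
All input consumed; M is in state s2.

s2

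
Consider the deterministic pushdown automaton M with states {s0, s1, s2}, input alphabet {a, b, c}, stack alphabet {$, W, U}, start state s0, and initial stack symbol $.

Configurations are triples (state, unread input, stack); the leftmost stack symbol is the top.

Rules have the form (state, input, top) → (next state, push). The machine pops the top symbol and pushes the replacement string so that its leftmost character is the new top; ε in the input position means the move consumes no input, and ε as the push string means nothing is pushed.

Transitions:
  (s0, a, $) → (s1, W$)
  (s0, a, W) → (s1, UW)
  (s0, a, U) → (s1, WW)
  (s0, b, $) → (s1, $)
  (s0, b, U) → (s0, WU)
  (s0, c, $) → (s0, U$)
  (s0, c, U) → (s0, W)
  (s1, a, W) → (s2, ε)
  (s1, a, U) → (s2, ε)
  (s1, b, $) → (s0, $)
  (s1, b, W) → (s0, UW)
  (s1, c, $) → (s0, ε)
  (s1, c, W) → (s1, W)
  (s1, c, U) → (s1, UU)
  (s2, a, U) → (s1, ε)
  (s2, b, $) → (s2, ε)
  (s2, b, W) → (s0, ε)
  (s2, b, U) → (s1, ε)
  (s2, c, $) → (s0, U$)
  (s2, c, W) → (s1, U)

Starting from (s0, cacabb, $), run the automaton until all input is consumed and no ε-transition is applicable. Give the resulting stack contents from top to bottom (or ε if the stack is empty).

$

(s0, cacabb, $)
  read c, top $: go to s0, push U$ → (s0, acabb, U$)
  read a, top U: go to s1, push WW → (s1, cabb, WW$)
  read c, top W: go to s1, push W → (s1, abb, WW$)
  read a, top W: go to s2, push ε → (s2, bb, W$)
  read b, top W: go to s0, push ε → (s0, b, $)
  read b, top $: go to s1, push $ → (s1, ε, $)
All input consumed in state s1 with stack $.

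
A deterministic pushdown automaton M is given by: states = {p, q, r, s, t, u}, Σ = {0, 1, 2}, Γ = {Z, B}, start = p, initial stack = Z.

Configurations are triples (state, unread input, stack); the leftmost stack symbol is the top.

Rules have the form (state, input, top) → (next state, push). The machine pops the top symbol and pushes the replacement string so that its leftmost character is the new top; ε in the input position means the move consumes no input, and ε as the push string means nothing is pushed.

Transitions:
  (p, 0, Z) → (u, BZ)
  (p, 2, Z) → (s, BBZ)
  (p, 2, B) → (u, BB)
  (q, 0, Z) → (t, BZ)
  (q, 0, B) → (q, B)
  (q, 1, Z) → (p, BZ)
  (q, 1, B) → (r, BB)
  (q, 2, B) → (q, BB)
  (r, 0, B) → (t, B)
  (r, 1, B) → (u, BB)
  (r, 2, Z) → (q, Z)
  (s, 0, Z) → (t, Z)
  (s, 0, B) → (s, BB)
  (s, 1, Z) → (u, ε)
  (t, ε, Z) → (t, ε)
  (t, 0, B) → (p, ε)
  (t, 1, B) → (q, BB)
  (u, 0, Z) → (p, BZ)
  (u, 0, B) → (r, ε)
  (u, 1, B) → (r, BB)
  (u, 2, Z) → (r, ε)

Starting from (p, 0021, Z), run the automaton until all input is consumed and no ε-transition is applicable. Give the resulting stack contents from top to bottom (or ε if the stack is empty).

(p, 0021, Z)
  read 0, top Z: go to u, push BZ → (u, 021, BZ)
  read 0, top B: go to r, push ε → (r, 21, Z)
  read 2, top Z: go to q, push Z → (q, 1, Z)
  read 1, top Z: go to p, push BZ → (p, ε, BZ)
All input consumed in state p with stack BZ.

BZ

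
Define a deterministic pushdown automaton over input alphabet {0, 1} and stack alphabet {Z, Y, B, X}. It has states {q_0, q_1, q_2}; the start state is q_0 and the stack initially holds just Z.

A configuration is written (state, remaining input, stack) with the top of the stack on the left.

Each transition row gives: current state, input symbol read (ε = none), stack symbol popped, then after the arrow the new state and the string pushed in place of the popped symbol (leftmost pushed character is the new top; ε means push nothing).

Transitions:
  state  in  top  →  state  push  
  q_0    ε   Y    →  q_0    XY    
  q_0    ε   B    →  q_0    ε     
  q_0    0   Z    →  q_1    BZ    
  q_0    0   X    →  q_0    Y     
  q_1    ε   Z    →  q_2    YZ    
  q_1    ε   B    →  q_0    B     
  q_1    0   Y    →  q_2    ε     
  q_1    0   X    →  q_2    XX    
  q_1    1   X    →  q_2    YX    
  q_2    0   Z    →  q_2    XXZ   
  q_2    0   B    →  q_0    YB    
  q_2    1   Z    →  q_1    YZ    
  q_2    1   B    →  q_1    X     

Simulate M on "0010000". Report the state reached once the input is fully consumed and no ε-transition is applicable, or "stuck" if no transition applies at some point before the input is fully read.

(q_0, 0010000, Z)
  read 0, top Z: go to q_1, push BZ → (q_1, 010000, BZ)
  ε-move, top B: go to q_0, push B → (q_0, 010000, BZ)
  ε-move, top B: go to q_0, push ε → (q_0, 010000, Z)
  read 0, top Z: go to q_1, push BZ → (q_1, 10000, BZ)
  ε-move, top B: go to q_0, push B → (q_0, 10000, BZ)
  ε-move, top B: go to q_0, push ε → (q_0, 10000, Z)
No transition for (q_0, 1, top Z); M blocks with input 10000 remaining.

stuck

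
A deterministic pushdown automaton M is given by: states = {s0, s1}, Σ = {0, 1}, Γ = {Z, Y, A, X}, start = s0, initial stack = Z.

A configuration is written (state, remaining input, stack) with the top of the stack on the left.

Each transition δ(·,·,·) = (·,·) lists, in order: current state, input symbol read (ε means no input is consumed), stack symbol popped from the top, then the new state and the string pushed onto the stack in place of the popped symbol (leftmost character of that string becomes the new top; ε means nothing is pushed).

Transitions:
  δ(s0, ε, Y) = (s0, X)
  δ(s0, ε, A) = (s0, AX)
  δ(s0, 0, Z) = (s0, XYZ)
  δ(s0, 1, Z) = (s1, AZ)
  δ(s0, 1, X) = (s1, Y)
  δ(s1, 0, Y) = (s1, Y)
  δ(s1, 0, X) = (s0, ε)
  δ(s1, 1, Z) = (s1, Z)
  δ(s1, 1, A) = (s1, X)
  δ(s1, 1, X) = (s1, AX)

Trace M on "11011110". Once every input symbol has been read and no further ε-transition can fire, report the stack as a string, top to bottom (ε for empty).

(s0, 11011110, Z) ⊢ (s1, 1011110, AZ) ⊢ (s1, 011110, XZ) ⊢ (s0, 11110, Z) ⊢ (s1, 1110, AZ) ⊢ (s1, 110, XZ) ⊢ (s1, 10, AXZ) ⊢ (s1, 0, XXZ) ⊢ (s0, ε, XZ)
All input consumed in state s0 with stack XZ.

XZ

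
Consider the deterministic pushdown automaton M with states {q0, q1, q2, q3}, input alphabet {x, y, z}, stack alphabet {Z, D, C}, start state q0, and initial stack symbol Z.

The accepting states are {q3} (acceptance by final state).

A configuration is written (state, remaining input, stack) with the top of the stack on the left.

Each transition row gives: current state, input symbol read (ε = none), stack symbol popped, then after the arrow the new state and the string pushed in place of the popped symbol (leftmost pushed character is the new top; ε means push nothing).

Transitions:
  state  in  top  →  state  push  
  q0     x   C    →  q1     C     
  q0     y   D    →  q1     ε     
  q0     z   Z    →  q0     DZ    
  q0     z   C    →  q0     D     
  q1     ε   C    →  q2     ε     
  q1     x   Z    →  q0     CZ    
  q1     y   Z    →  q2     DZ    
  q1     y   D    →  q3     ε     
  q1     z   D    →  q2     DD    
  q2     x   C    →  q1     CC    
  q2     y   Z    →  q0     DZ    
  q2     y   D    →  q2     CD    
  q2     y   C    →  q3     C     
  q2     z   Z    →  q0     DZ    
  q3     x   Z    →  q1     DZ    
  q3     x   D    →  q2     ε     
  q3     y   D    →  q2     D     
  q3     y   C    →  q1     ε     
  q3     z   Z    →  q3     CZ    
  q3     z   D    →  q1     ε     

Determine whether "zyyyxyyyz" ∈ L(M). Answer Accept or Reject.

(q0, zyyyxyyyz, Z)
  read z, top Z: go to q0, push DZ → (q0, yyyxyyyz, DZ)
  read y, top D: go to q1, push ε → (q1, yyxyyyz, Z)
  read y, top Z: go to q2, push DZ → (q2, yxyyyz, DZ)
  read y, top D: go to q2, push CD → (q2, xyyyz, CDZ)
  read x, top C: go to q1, push CC → (q1, yyyz, CCDZ)
  ε-move, top C: go to q2, push ε → (q2, yyyz, CDZ)
  read y, top C: go to q3, push C → (q3, yyz, CDZ)
  read y, top C: go to q1, push ε → (q1, yz, DZ)
  read y, top D: go to q3, push ε → (q3, z, Z)
  read z, top Z: go to q3, push CZ → (q3, ε, CZ)
All input consumed; state q3 ∈ F.

Accept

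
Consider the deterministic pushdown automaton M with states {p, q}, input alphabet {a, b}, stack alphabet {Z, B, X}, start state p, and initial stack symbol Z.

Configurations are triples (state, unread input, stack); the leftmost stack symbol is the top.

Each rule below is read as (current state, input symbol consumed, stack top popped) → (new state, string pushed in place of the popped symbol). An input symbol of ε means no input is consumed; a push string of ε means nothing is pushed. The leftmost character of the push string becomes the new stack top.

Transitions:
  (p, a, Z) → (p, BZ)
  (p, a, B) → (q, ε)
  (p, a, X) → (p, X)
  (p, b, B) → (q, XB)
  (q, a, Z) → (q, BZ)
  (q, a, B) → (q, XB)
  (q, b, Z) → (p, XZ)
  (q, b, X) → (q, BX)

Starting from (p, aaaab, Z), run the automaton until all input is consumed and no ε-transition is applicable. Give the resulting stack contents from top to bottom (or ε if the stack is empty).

BXBZ

(p, aaaab, Z) ⊢ (p, aaab, BZ) ⊢ (q, aab, Z) ⊢ (q, ab, BZ) ⊢ (q, b, XBZ) ⊢ (q, ε, BXBZ)
All input consumed in state q with stack BXBZ.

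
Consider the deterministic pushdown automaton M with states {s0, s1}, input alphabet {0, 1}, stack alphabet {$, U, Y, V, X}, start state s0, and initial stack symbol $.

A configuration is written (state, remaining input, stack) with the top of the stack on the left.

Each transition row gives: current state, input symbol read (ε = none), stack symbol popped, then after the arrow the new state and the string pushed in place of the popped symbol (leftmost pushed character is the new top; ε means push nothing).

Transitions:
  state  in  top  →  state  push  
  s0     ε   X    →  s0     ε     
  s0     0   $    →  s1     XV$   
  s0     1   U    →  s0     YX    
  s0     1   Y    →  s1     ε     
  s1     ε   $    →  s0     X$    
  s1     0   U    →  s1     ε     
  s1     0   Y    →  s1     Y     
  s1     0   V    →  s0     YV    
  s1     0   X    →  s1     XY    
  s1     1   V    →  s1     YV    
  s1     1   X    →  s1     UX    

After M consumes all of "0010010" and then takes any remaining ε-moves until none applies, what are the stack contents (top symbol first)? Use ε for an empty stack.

(s0, 0010010, $)
  read 0, top $: go to s1, push XV$ → (s1, 010010, XV$)
  read 0, top X: go to s1, push XY → (s1, 10010, XYV$)
  read 1, top X: go to s1, push UX → (s1, 0010, UXYV$)
  read 0, top U: go to s1, push ε → (s1, 010, XYV$)
  read 0, top X: go to s1, push XY → (s1, 10, XYYV$)
  read 1, top X: go to s1, push UX → (s1, 0, UXYYV$)
  read 0, top U: go to s1, push ε → (s1, ε, XYYV$)
All input consumed in state s1 with stack XYYV$.

XYYV$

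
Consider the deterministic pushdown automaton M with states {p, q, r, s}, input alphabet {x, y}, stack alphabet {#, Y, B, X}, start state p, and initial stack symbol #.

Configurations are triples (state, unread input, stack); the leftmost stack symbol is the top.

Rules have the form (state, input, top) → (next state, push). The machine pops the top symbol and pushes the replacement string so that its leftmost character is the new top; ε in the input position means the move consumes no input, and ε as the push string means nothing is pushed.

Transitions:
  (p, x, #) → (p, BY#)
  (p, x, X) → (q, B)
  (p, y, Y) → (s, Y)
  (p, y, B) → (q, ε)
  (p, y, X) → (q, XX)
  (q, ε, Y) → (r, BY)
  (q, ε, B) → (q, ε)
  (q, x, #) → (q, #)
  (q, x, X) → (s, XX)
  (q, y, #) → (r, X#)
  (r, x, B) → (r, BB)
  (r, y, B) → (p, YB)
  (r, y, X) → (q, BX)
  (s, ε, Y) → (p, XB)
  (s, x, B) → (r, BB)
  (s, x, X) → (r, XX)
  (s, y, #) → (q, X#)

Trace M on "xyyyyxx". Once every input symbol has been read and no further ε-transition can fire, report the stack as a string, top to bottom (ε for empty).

(p, xyyyyxx, #)
  read x, top #: go to p, push BY# → (p, yyyyxx, BY#)
  read y, top B: go to q, push ε → (q, yyyxx, Y#)
  ε-move, top Y: go to r, push BY → (r, yyyxx, BY#)
  read y, top B: go to p, push YB → (p, yyxx, YBY#)
  read y, top Y: go to s, push Y → (s, yxx, YBY#)
  ε-move, top Y: go to p, push XB → (p, yxx, XBBY#)
  read y, top X: go to q, push XX → (q, xx, XXBBY#)
  read x, top X: go to s, push XX → (s, x, XXXBBY#)
  read x, top X: go to r, push XX → (r, ε, XXXXBBY#)
All input consumed in state r with stack XXXXBBY#.

XXXXBBY#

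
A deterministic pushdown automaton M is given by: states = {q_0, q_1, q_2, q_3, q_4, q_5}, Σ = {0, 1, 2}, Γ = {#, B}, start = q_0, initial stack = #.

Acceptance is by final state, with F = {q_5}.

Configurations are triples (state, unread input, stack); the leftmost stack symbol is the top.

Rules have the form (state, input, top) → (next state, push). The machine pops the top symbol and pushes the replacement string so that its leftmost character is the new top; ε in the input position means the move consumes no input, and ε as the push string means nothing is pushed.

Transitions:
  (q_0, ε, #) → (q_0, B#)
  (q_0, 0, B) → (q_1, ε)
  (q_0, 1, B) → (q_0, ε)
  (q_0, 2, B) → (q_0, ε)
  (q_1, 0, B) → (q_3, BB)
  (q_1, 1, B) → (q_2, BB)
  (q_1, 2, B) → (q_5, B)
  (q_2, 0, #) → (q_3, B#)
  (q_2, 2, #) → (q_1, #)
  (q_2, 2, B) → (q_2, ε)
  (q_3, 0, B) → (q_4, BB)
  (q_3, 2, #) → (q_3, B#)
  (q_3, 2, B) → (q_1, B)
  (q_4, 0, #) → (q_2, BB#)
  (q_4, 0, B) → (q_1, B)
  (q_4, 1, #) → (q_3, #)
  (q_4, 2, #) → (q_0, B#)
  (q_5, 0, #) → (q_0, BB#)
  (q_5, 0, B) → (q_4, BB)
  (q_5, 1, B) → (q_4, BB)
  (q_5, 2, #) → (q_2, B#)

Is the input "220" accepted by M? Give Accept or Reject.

(q_0, 220, #)
  ε-move, top #: go to q_0, push B# → (q_0, 220, B#)
  read 2, top B: go to q_0, push ε → (q_0, 20, #)
  ε-move, top #: go to q_0, push B# → (q_0, 20, B#)
  read 2, top B: go to q_0, push ε → (q_0, 0, #)
  ε-move, top #: go to q_0, push B# → (q_0, 0, B#)
  read 0, top B: go to q_1, push ε → (q_1, ε, #)
All input consumed; state q_1 ∉ F and no further ε-move applies.

Reject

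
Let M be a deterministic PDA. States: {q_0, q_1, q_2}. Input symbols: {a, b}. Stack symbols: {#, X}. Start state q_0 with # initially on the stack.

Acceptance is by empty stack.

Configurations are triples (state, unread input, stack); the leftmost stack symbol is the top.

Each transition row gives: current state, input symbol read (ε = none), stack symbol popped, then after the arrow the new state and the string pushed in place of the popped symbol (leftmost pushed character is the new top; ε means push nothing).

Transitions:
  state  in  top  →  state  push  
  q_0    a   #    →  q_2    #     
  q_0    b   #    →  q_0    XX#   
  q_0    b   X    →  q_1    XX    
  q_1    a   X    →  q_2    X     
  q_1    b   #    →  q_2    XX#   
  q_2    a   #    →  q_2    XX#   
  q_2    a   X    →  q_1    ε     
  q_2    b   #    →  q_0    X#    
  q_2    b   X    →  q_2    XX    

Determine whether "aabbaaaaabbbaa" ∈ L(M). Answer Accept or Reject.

Reject

(q_0, aabbaaaaabbbaa, #)
  read a, top #: go to q_2, push # → (q_2, abbaaaaabbbaa, #)
  read a, top #: go to q_2, push XX# → (q_2, bbaaaaabbbaa, XX#)
  read b, top X: go to q_2, push XX → (q_2, baaaaabbbaa, XXX#)
  read b, top X: go to q_2, push XX → (q_2, aaaaabbbaa, XXXX#)
  read a, top X: go to q_1, push ε → (q_1, aaaabbbaa, XXX#)
  read a, top X: go to q_2, push X → (q_2, aaabbbaa, XXX#)
  read a, top X: go to q_1, push ε → (q_1, aabbbaa, XX#)
  read a, top X: go to q_2, push X → (q_2, abbbaa, XX#)
  read a, top X: go to q_1, push ε → (q_1, bbbaa, X#)
No transition applies at (q_1, bbbaa, X#); input not fully consumed.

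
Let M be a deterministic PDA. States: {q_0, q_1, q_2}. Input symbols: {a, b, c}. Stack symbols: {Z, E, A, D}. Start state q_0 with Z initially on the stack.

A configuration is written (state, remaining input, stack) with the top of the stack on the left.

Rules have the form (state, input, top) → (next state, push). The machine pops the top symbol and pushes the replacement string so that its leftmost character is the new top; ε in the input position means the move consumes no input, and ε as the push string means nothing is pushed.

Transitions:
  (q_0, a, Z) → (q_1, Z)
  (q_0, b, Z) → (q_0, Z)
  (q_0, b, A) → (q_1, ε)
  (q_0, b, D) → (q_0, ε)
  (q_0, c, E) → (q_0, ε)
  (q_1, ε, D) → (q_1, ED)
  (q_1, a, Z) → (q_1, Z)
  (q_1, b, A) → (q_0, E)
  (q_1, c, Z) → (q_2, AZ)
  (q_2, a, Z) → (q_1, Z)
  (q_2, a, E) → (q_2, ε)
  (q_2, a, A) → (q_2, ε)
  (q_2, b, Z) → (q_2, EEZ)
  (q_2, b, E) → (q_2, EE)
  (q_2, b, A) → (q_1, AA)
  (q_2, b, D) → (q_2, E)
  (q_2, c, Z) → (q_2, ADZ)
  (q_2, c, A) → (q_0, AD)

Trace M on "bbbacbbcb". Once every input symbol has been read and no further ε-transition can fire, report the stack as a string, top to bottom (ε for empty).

(q_0, bbbacbbcb, Z)
  read b, top Z: go to q_0, push Z → (q_0, bbacbbcb, Z)
  read b, top Z: go to q_0, push Z → (q_0, bacbbcb, Z)
  read b, top Z: go to q_0, push Z → (q_0, acbbcb, Z)
  read a, top Z: go to q_1, push Z → (q_1, cbbcb, Z)
  read c, top Z: go to q_2, push AZ → (q_2, bbcb, AZ)
  read b, top A: go to q_1, push AA → (q_1, bcb, AAZ)
  read b, top A: go to q_0, push E → (q_0, cb, EAZ)
  read c, top E: go to q_0, push ε → (q_0, b, AZ)
  read b, top A: go to q_1, push ε → (q_1, ε, Z)
All input consumed in state q_1 with stack Z.

Z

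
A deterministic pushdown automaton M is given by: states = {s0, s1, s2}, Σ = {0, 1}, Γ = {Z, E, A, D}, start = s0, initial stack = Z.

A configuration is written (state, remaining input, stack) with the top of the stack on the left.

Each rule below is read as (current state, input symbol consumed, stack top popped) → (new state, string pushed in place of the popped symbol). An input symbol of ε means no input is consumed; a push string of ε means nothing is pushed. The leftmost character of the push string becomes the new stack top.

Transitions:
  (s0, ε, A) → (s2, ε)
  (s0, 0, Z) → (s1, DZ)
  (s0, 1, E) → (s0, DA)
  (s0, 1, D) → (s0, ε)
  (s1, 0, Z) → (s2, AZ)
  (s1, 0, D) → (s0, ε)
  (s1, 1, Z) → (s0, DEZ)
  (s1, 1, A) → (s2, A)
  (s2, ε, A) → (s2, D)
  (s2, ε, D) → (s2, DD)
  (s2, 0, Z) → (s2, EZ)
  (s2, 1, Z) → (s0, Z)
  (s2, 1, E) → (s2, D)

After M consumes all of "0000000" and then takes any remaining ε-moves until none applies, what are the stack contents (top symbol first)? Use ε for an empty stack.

DZ

(s0, 0000000, Z) ⊢ (s1, 000000, DZ) ⊢ (s0, 00000, Z) ⊢ (s1, 0000, DZ) ⊢ (s0, 000, Z) ⊢ (s1, 00, DZ) ⊢ (s0, 0, Z) ⊢ (s1, ε, DZ)
All input consumed in state s1 with stack DZ.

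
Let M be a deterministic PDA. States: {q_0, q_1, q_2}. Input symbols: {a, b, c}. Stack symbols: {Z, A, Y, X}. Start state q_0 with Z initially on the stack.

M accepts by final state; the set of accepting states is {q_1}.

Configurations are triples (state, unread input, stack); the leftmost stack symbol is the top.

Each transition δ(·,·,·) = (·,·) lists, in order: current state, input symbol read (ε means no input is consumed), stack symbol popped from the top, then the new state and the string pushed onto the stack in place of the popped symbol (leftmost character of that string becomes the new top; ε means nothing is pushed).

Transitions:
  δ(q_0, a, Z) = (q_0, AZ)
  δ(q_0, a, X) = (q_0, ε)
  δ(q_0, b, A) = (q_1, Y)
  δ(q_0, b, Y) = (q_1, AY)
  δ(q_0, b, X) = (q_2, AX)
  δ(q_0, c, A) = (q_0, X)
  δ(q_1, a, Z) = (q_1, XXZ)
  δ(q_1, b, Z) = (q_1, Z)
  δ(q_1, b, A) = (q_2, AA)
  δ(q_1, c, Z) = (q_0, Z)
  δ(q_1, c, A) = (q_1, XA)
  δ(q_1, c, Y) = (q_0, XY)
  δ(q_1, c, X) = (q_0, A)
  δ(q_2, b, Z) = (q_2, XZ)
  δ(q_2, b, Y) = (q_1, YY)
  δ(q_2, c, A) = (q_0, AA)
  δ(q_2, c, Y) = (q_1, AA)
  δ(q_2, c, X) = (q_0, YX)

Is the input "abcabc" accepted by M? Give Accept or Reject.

(q_0, abcabc, Z)
  read a, top Z: go to q_0, push AZ → (q_0, bcabc, AZ)
  read b, top A: go to q_1, push Y → (q_1, cabc, YZ)
  read c, top Y: go to q_0, push XY → (q_0, abc, XYZ)
  read a, top X: go to q_0, push ε → (q_0, bc, YZ)
  read b, top Y: go to q_1, push AY → (q_1, c, AYZ)
  read c, top A: go to q_1, push XA → (q_1, ε, XAYZ)
All input consumed; state q_1 ∈ F.

Accept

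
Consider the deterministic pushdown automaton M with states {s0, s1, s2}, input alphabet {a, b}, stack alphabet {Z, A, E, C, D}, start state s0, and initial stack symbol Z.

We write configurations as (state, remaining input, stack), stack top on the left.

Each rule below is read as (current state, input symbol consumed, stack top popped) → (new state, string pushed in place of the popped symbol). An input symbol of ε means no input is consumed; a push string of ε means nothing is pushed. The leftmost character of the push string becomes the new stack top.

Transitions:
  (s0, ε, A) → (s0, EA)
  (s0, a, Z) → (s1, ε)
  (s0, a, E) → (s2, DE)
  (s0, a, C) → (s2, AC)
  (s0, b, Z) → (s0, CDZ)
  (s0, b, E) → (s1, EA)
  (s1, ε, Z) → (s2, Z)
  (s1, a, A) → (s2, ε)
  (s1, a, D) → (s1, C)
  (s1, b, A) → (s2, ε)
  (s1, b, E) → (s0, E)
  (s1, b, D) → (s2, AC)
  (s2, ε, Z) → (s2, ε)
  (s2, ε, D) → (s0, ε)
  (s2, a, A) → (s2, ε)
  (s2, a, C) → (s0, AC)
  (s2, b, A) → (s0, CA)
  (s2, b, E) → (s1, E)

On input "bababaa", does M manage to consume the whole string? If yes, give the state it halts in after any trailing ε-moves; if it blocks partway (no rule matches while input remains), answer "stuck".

(s0, bababaa, Z)
  read b, top Z: go to s0, push CDZ → (s0, ababaa, CDZ)
  read a, top C: go to s2, push AC → (s2, babaa, ACDZ)
  read b, top A: go to s0, push CA → (s0, abaa, CACDZ)
  read a, top C: go to s2, push AC → (s2, baa, ACACDZ)
  read b, top A: go to s0, push CA → (s0, aa, CACACDZ)
  read a, top C: go to s2, push AC → (s2, a, ACACACDZ)
  read a, top A: go to s2, push ε → (s2, ε, CACACDZ)
All input consumed; M is in state s2.

s2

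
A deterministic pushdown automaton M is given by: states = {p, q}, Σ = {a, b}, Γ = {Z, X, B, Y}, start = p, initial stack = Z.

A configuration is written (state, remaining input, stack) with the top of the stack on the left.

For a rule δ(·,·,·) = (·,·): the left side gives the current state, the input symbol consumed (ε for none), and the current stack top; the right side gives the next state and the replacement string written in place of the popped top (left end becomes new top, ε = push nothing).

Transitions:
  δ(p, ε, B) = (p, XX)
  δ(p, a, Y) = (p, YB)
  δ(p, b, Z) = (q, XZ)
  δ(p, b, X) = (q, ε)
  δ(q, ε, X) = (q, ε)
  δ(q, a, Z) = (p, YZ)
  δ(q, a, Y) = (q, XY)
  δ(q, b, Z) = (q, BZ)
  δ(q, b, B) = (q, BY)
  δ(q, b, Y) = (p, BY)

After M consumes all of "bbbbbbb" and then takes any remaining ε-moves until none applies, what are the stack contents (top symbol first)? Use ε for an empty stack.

BYYYYYZ

(p, bbbbbbb, Z) ⊢ (q, bbbbbb, XZ) ⊢ (q, bbbbbb, Z) ⊢ (q, bbbbb, BZ) ⊢ (q, bbbb, BYZ) ⊢ (q, bbb, BYYZ) ⊢ (q, bb, BYYYZ) ⊢ (q, b, BYYYYZ) ⊢ (q, ε, BYYYYYZ)
All input consumed in state q with stack BYYYYYZ.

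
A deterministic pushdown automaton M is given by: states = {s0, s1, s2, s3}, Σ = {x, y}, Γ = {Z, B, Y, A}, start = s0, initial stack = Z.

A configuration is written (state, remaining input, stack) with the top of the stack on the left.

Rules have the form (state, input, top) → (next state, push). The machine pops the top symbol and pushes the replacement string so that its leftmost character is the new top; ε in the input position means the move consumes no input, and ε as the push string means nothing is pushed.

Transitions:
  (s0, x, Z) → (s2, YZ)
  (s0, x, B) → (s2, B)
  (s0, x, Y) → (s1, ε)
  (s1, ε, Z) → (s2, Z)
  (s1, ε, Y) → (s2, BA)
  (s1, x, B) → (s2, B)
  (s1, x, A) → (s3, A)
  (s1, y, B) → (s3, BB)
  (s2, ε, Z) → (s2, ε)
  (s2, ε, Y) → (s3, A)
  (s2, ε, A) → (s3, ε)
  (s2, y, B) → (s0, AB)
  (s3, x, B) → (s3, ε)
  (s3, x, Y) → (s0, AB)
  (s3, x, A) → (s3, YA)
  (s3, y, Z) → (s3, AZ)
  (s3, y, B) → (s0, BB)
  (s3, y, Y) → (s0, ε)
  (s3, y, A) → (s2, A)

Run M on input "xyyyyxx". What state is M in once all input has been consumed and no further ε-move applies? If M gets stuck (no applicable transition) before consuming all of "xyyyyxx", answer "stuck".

s0

(s0, xyyyyxx, Z)
  read x, top Z: go to s2, push YZ → (s2, yyyyxx, YZ)
  ε-move, top Y: go to s3, push A → (s3, yyyyxx, AZ)
  read y, top A: go to s2, push A → (s2, yyyxx, AZ)
  ε-move, top A: go to s3, push ε → (s3, yyyxx, Z)
  read y, top Z: go to s3, push AZ → (s3, yyxx, AZ)
  read y, top A: go to s2, push A → (s2, yxx, AZ)
  ε-move, top A: go to s3, push ε → (s3, yxx, Z)
  read y, top Z: go to s3, push AZ → (s3, xx, AZ)
  read x, top A: go to s3, push YA → (s3, x, YAZ)
  read x, top Y: go to s0, push AB → (s0, ε, ABAZ)
All input consumed; M is in state s0.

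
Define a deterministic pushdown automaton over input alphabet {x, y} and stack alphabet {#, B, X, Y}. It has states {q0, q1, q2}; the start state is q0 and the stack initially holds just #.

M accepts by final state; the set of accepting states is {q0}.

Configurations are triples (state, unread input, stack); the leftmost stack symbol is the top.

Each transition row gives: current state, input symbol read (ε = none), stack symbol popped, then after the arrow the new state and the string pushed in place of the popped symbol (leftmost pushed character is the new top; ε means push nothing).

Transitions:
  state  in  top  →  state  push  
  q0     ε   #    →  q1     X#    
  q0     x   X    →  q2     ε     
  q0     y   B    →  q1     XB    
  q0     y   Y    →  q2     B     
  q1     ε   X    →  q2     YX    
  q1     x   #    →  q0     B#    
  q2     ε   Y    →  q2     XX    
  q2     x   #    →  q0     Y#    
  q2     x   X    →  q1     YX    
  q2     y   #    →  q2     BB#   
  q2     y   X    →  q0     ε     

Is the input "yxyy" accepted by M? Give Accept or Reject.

Accept

(q0, yxyy, #)
  ε-move, top #: go to q1, push X# → (q1, yxyy, X#)
  ε-move, top X: go to q2, push YX → (q2, yxyy, YX#)
  ε-move, top Y: go to q2, push XX → (q2, yxyy, XXX#)
  read y, top X: go to q0, push ε → (q0, xyy, XX#)
  read x, top X: go to q2, push ε → (q2, yy, X#)
  read y, top X: go to q0, push ε → (q0, y, #)
  ε-move, top #: go to q1, push X# → (q1, y, X#)
  ε-move, top X: go to q2, push YX → (q2, y, YX#)
  ε-move, top Y: go to q2, push XX → (q2, y, XXX#)
  read y, top X: go to q0, push ε → (q0, ε, XX#)
All input consumed; state q0 ∈ F.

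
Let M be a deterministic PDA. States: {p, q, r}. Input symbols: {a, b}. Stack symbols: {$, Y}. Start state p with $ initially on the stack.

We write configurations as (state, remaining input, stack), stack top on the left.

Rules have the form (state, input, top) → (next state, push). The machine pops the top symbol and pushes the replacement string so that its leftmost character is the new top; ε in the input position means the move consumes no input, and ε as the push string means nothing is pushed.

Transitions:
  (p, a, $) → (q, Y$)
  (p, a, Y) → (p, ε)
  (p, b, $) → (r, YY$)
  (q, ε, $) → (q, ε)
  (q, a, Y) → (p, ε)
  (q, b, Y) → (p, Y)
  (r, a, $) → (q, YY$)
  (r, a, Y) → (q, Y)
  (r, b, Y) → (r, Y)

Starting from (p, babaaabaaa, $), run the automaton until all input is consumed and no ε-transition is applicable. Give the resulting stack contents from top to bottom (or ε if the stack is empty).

(p, babaaabaaa, $)
  read b, top $: go to r, push YY$ → (r, abaaabaaa, YY$)
  read a, top Y: go to q, push Y → (q, baaabaaa, YY$)
  read b, top Y: go to p, push Y → (p, aaabaaa, YY$)
  read a, top Y: go to p, push ε → (p, aabaaa, Y$)
  read a, top Y: go to p, push ε → (p, abaaa, $)
  read a, top $: go to q, push Y$ → (q, baaa, Y$)
  read b, top Y: go to p, push Y → (p, aaa, Y$)
  read a, top Y: go to p, push ε → (p, aa, $)
  read a, top $: go to q, push Y$ → (q, a, Y$)
  read a, top Y: go to p, push ε → (p, ε, $)
All input consumed in state p with stack $.

$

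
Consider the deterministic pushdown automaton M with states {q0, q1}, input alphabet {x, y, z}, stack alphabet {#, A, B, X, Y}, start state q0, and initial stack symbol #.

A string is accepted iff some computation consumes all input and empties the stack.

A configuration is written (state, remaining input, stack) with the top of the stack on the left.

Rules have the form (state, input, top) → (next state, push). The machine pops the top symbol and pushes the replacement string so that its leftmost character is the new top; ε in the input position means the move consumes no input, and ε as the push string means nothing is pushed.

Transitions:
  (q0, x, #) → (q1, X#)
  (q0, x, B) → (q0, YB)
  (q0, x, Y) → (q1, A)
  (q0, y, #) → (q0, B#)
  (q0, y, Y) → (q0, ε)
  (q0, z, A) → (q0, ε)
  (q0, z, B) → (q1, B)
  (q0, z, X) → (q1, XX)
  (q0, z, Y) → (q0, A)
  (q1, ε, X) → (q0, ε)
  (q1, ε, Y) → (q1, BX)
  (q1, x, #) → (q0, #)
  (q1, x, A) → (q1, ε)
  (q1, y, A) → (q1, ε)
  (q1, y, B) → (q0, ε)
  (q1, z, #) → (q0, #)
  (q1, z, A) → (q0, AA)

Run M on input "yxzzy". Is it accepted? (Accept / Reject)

Reject

(q0, yxzzy, #)
  read y, top #: go to q0, push B# → (q0, xzzy, B#)
  read x, top B: go to q0, push YB → (q0, zzy, YB#)
  read z, top Y: go to q0, push A → (q0, zy, AB#)
  read z, top A: go to q0, push ε → (q0, y, B#)
No transition applies at (q0, y, B#); input not fully consumed.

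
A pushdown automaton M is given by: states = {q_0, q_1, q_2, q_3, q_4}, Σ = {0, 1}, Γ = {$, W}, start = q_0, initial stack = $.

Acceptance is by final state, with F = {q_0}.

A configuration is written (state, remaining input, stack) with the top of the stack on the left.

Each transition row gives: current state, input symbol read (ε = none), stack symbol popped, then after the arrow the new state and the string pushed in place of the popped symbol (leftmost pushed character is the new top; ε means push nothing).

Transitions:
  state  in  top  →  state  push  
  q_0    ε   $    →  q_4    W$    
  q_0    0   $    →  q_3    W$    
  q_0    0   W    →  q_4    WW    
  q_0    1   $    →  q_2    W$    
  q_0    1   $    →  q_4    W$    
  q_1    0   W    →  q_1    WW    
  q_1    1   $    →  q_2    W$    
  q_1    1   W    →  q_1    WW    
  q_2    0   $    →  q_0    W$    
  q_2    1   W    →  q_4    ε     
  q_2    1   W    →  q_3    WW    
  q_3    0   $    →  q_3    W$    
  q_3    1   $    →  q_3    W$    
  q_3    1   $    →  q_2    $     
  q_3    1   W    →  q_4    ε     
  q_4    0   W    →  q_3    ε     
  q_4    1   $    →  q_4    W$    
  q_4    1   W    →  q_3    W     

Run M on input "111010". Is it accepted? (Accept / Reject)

One accepting computation: (q_0, 111010, $) ⊢ (q_2, 11010, W$) ⊢ (q_4, 1010, $) ⊢ (q_4, 010, W$) ⊢ (q_3, 10, $) ⊢ (q_2, 0, $) ⊢ (q_0, ε, W$)
All input consumed and state q_0 ∈ F.

Accept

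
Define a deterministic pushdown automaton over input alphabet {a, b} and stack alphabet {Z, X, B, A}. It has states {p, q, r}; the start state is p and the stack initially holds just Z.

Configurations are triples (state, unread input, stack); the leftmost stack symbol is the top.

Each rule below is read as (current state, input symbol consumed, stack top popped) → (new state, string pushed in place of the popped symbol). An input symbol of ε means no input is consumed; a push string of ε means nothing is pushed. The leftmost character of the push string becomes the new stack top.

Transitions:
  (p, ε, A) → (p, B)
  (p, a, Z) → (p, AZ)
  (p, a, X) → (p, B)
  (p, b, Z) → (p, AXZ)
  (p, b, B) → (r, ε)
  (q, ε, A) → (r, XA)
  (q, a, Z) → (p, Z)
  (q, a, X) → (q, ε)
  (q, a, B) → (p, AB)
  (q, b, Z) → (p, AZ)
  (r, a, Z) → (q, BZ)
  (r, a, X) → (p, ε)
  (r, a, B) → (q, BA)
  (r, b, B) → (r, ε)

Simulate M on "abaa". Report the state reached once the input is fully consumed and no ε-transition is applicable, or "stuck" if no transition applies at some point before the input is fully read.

p

(p, abaa, Z)
  read a, top Z: go to p, push AZ → (p, baa, AZ)
  ε-move, top A: go to p, push B → (p, baa, BZ)
  read b, top B: go to r, push ε → (r, aa, Z)
  read a, top Z: go to q, push BZ → (q, a, BZ)
  read a, top B: go to p, push AB → (p, ε, ABZ)
  ε-move, top A: go to p, push B → (p, ε, BBZ)
All input consumed; M is in state p.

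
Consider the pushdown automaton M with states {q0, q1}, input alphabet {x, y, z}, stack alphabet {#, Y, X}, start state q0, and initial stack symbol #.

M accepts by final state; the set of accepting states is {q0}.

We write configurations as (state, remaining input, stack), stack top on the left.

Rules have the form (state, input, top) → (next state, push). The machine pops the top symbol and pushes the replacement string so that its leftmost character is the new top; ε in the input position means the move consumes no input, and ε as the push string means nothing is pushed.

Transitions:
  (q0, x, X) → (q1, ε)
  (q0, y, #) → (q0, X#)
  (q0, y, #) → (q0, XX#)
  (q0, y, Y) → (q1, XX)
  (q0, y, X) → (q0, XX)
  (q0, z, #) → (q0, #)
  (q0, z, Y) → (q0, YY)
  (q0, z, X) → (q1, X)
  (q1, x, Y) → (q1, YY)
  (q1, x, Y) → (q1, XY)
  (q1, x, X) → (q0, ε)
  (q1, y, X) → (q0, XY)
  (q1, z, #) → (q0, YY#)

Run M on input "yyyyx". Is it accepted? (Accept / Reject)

No computation consumes all input and reaches a final state.

Reject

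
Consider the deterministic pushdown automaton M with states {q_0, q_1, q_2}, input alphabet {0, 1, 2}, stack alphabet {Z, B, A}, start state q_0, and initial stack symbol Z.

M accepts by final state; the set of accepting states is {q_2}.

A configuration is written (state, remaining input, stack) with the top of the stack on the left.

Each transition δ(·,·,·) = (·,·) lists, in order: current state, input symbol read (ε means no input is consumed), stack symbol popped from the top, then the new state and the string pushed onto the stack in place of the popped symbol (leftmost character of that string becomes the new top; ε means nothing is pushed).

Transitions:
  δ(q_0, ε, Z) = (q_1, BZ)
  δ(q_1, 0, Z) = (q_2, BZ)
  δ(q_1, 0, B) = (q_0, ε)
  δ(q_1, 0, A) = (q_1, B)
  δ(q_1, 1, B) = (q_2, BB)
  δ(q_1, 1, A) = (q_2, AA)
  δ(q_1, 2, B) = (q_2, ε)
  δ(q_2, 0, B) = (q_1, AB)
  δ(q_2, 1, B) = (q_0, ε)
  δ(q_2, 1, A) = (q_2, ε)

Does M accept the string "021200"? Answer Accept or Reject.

Reject

(q_0, 021200, Z) ⊢ (q_1, 021200, BZ) ⊢ (q_0, 21200, Z) ⊢ (q_1, 21200, BZ) ⊢ (q_2, 1200, Z)
No transition applies at (q_2, 1200, Z); input not fully consumed.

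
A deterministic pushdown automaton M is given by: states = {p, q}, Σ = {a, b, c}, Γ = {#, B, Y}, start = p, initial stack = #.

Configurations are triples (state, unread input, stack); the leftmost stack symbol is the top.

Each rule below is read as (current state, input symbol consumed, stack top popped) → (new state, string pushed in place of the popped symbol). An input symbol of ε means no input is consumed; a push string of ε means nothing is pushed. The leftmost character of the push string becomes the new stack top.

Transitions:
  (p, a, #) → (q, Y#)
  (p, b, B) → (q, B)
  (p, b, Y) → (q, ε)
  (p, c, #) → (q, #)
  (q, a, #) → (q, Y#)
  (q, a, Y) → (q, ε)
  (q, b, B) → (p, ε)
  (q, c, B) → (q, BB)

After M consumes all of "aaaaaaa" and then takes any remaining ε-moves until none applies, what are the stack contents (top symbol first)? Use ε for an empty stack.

(p, aaaaaaa, #)
  read a, top #: go to q, push Y# → (q, aaaaaa, Y#)
  read a, top Y: go to q, push ε → (q, aaaaa, #)
  read a, top #: go to q, push Y# → (q, aaaa, Y#)
  read a, top Y: go to q, push ε → (q, aaa, #)
  read a, top #: go to q, push Y# → (q, aa, Y#)
  read a, top Y: go to q, push ε → (q, a, #)
  read a, top #: go to q, push Y# → (q, ε, Y#)
All input consumed in state q with stack Y#.

Y#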